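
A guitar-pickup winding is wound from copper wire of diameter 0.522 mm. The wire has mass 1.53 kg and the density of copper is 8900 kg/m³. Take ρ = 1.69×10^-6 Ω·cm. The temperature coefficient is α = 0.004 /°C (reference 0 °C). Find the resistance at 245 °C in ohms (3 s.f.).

ρ = 1.69×10^-6 Ω·cm = 1.69×10^-8 Ω·m
A = π(d/2)² = π(2.6100e-04 m)² = 2.1401e-07 m²
L = m/(density·A) = 1.53/(8900×2.1401e-07) = 803.3 m
R = ρL/A = (1.69×10^-8)(803.3)/(2.1401e-07) = 63.43 Ω
R(245 °C) = 63.43 × (1 + 0.004×245) = 126 Ω

126 Ω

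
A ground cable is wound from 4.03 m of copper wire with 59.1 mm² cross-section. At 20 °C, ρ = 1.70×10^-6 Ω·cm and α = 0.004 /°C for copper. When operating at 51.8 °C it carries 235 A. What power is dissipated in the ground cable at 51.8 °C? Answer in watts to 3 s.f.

72.2 W

ρ = 1.70×10^-6 Ω·cm = 1.70×10^-8 Ω·m
A = 59.1 mm² = 5.910e-05 m²
R₍20₎ = ρL/A = (1.70×10^-8)(4.03)/(5.910e-05) = 0.001159 Ω
R₍51.8₎ = R₍20₎(1 + αΔT) = 0.001159 × (1 + 0.004×31.8) = 0.001307 Ω
P = I²R = (235)² × 0.001307 = 72.2 W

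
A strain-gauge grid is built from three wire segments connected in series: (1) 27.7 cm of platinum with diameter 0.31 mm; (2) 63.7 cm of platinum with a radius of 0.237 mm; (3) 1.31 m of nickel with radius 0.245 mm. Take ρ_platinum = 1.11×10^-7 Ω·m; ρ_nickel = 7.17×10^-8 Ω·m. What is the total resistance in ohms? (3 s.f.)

1.31 Ω

Seg 1: A = π(d/2)² = π(1.5500e-04 m)² = 7.548e-08 m²
R_1 = (1.11×10^-7)(0.277)/(7.548e-08) = 0.4074 Ω
Seg 2: A = πr² = π(2.3700e-04 m)² = 1.765e-07 m²
R_2 = (1.11×10^-7)(0.637)/(1.765e-07) = 0.4007 Ω
Seg 3: A = πr² = π(2.4500e-04 m)² = 1.886e-07 m²
R_3 = (7.17×10^-8)(1.31)/(1.886e-07) = 0.4981 Ω
R_total = R_1 + R_2 + R_3 = 1.31 Ω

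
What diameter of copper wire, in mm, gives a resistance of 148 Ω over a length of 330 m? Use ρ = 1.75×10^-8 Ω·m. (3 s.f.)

A = ρL/R = (1.75×10^-8)(330)/(148) = 3.902e-08 m²
d = 2√(A/π) = 2.229e-04 m = 0.223 mm

0.223 mm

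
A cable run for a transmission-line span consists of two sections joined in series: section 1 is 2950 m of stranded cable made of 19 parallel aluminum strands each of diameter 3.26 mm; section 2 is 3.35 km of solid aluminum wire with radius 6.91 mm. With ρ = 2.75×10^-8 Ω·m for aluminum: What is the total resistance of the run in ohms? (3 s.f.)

1.13 Ω

Section 1: A_strand = π(1.6300e-03)² = 8.347e-06 m²; R₁ = ρL/(N·A_s) = (2.75×10^-8)(2950)/(19×8.347e-06) = 0.5115 Ω
Section 2: A = πr² = π(6.9100e-03 m)² = 1.500e-04 m²
R₂ = (2.75×10^-8)(3350)/(1.500e-04) = 0.6141 Ω
R = R₁ + R₂ = 1.13 Ω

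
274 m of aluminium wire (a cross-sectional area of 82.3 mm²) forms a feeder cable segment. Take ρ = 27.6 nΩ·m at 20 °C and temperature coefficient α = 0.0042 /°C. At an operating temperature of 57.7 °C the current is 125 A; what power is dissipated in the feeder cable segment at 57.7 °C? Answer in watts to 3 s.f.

ρ = 27.6 nΩ·m = 2.76×10^-8 Ω·m
A = 82.3 mm² = 8.230e-05 m²
R₍20₎ = ρL/A = (2.76×10^-8)(274)/(8.230e-05) = 0.09189 Ω
R₍57.7₎ = R₍20₎(1 + αΔT) = 0.09189 × (1 + 0.0042×37.7) = 0.1064 Ω
P = I²R = (125)² × 0.1064 = 1660 W

1660 W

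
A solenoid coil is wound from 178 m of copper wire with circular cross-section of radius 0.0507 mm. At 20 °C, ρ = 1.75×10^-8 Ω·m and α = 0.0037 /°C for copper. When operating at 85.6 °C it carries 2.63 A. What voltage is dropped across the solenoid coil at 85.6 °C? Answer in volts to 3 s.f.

A = πr² = π(5.0700e-05 m)² = 8.075e-09 m²
R₍20₎ = ρL/A = (1.75×10^-8)(178)/(8.075e-09) = 385.7 Ω
R₍85.6₎ = R₍20₎(1 + αΔT) = 385.7 × (1 + 0.0037×65.6) = 479.4 Ω
V = IR = 2.63 × 479.4 = 1260 V

1260 V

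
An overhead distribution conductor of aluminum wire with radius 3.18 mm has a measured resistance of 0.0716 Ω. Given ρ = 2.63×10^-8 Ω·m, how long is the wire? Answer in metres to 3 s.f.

86.5 m

A = πr² = π(3.1800e-03 m)² = 3.177e-05 m²
L = RA/ρ = (0.0716)(3.177e-05)/(2.63×10^-8) = 86.5 m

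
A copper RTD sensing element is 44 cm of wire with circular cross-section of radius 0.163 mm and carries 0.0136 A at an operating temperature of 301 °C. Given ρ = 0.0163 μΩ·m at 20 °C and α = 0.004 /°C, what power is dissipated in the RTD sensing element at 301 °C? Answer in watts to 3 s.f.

ρ = 0.0163 μΩ·m = 1.63×10^-8 Ω·m
A = πr² = π(1.6300e-04 m)² = 8.347e-08 m²
R₍20₎ = ρL/A = (1.63×10^-8)(0.44)/(8.347e-08) = 0.08592 Ω
R₍301₎ = R₍20₎(1 + αΔT) = 0.08592 × (1 + 0.004×281) = 0.1825 Ω
P = I²R = (0.0136)² × 0.1825 = 3.38×10^-5 W

3.38×10^-5 W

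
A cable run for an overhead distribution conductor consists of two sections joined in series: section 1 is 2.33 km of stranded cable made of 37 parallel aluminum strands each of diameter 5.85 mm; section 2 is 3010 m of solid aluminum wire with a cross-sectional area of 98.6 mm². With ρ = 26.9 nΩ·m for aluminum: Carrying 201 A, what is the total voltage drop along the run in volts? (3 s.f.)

ρ = 26.9 nΩ·m = 2.69×10^-8 Ω·m
Section 1: A_strand = π(2.9250e-03)² = 2.688e-05 m²; R₁ = ρL/(N·A_s) = (2.69×10^-8)(2330)/(37×2.688e-05) = 0.06302 Ω
Section 2: A = 98.6 mm² = 9.860e-05 m²
R₂ = (2.69×10^-8)(3010)/(9.860e-05) = 0.8212 Ω
R = R₁ + R₂ = 0.8842 Ω
V = IR = 201 × 0.8842 = 178 V

178 V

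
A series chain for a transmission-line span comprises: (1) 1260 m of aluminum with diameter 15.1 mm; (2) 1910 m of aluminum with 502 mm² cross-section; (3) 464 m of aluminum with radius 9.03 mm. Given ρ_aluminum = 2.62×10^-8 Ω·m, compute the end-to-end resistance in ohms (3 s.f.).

0.331 Ω

Seg 1: A = π(d/2)² = π(7.5500e-03 m)² = 1.791e-04 m²
R_1 = (2.62×10^-8)(1260)/(1.791e-04) = 0.1843 Ω
Seg 2: A = 502 mm² = 5.020e-04 m²
R_2 = (2.62×10^-8)(1910)/(5.020e-04) = 0.09969 Ω
Seg 3: A = πr² = π(9.0300e-03 m)² = 2.562e-04 m²
R_3 = (2.62×10^-8)(464)/(2.562e-04) = 0.04746 Ω
R_total = R_1 + R_2 + R_3 = 0.331 Ω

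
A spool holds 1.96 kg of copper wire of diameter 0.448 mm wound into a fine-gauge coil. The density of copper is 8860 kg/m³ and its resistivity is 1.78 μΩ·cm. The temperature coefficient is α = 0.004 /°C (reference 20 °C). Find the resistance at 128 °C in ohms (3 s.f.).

227 Ω

ρ = 1.78 μΩ·cm = 1.78×10^-8 Ω·m
A = π(d/2)² = π(2.2400e-04 m)² = 1.5763e-07 m²
L = m/(density·A) = 1.96/(8860×1.5763e-07) = 1403 m
R = ρL/A = (1.78×10^-8)(1403)/(1.5763e-07) = 158.5 Ω
R(128 °C) = 158.5 × (1 + 0.004×108) = 227 Ω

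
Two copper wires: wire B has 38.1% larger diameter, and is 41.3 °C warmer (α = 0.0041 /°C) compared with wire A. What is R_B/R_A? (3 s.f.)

R ∝ ρL/d² with ρ ∝ (1+αΔT), so R_B/R_A = (1 + 38.1/100)⁻² × (1 + 0.0041×41.3)
= 0.5243 × 1.169 = 0.613

0.613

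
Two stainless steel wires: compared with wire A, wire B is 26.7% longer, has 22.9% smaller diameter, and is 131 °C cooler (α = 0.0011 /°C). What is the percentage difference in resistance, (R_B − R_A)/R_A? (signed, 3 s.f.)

R ∝ ρL/d² with ρ ∝ (1+αΔT), so R_B/R_A = (1 + 26.7/100) × (1 − 22.9/100)⁻² × (1 − 0.0011×131)
= 1.267 × 1.682 × 0.8559 = 1.824
(R_B − R_A)/R_A = 1.824 − 1 = 82.4%

82.4%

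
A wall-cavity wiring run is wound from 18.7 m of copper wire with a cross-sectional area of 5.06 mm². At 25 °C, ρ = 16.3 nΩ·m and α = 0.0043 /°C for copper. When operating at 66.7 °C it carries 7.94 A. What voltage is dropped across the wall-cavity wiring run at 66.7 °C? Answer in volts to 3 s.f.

0.564 V

ρ = 16.3 nΩ·m = 1.63×10^-8 Ω·m
A = 5.06 mm² = 5.060e-06 m²
R₍25₎ = ρL/A = (1.63×10^-8)(18.7)/(5.060e-06) = 0.06024 Ω
R₍66.7₎ = R₍25₎(1 + αΔT) = 0.06024 × (1 + 0.0043×41.7) = 0.07104 Ω
V = IR = 7.94 × 0.07104 = 0.564 V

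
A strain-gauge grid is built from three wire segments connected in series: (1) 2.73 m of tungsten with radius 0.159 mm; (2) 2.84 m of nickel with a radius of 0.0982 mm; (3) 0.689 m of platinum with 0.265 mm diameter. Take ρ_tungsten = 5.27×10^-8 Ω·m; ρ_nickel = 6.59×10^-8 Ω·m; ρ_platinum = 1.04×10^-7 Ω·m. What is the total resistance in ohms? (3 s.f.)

9.29 Ω

Seg 1: A = πr² = π(1.5900e-04 m)² = 7.942e-08 m²
R_1 = (5.27×10^-8)(2.73)/(7.942e-08) = 1.811 Ω
Seg 2: A = πr² = π(9.8200e-05 m)² = 3.030e-08 m²
R_2 = (6.59×10^-8)(2.84)/(3.030e-08) = 6.178 Ω
Seg 3: A = π(d/2)² = π(1.3250e-04 m)² = 5.515e-08 m²
R_3 = (1.04×10^-7)(0.689)/(5.515e-08) = 1.299 Ω
R_total = R_1 + R_2 + R_3 = 9.29 Ω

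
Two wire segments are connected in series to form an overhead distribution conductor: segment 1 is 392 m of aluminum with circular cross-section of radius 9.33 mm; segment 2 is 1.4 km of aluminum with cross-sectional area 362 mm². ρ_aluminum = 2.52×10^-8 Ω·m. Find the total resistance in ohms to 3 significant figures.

0.134 Ω

Segment 1: A = πr² = π(9.3300e-03 m)² = 2.735e-04 m²
R₁ = ρL/A = (2.52×10^-8)(392)/(2.735e-04) = 0.03612 Ω
Segment 2: A = 362 mm² = 3.620e-04 m²
R₂ = (2.52×10^-8)(1400)/(3.620e-04) = 0.09746 Ω
R = R₁ + R₂ = 0.134 Ω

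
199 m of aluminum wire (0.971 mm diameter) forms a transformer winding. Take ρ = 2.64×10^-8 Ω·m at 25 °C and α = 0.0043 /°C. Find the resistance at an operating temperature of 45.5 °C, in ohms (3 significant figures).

A = π(d/2)² = π(4.8550e-04 m)² = 7.405e-07 m²
R₍25°C₎ = ρL/A = (2.64×10^-8)(199)/(7.405e-07) = 7.095 Ω
R = R₀(1 + αΔT) = 7.095(1 + 0.0043×20.5) = 7.72 Ω

7.72 Ω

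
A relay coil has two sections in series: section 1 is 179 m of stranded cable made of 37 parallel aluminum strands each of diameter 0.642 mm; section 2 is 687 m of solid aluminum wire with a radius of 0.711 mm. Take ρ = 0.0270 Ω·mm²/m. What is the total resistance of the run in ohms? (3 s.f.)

12.1 Ω

ρ = 0.0270 Ω·mm²/m = 2.70×10^-8 Ω·m
Section 1: A_strand = π(3.2100e-04)² = 3.237e-07 m²; R₁ = ρL/(N·A_s) = (2.70×10^-8)(179)/(37×3.237e-07) = 0.4035 Ω
Section 2: A = πr² = π(7.1100e-04 m)² = 1.588e-06 m²
R₂ = (2.70×10^-8)(687)/(1.588e-06) = 11.68 Ω
R = R₁ + R₂ = 12.1 Ω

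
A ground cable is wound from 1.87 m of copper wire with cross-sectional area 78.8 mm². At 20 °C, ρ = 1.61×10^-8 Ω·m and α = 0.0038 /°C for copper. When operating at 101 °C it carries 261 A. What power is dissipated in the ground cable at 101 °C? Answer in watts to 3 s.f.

A = 78.8 mm² = 7.880e-05 m²
R₍20₎ = ρL/A = (1.61×10^-8)(1.87)/(7.880e-05) = 3.821×10^-4 Ω
R₍101₎ = R₍20₎(1 + αΔT) = 3.821×10^-4 × (1 + 0.0038×81) = 4.997×10^-4 Ω
P = I²R = (261)² × 4.997×10^-4 = 34.0 W

34.0 W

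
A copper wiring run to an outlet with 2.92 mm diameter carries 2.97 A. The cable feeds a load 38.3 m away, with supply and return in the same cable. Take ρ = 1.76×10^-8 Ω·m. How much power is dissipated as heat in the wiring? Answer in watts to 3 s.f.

A = π(d/2)² = π(1.4600e-03 m)² = 6.697e-06 m²
Total conductor length (both ways) L = 2 × 38.3 = 76.6 m
R = ρL/A = (1.76×10^-8)(76.6)/(6.697e-06) = 0.2013 Ω
P = I²R = (2.97)² × 0.2013 = 1.78 W

1.78 W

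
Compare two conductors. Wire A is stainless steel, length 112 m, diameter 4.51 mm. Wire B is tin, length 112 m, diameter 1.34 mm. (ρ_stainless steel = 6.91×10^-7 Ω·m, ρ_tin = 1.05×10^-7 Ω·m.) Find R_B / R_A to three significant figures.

R ∝ ρL/d², so R_B/R_A = (ρ_B/ρ_A) × (d_A/d_B)²
= (1.05×10^-7/6.91×10^-7) × (4.51/1.34)² = 1.72

1.72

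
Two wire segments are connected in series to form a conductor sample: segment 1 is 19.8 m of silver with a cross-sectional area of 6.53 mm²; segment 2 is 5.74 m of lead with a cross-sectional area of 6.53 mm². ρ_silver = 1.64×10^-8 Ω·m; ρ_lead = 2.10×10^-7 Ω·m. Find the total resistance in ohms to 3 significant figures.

0.234 Ω

Segment 1: A = 6.53 mm² = 6.530e-06 m²
R₁ = ρL/A = (1.64×10^-8)(19.8)/(6.530e-06) = 0.04973 Ω
R₂ = (2.10×10^-7)(5.74)/(6.530e-06) = 0.1846 Ω
R = R₁ + R₂ = 0.234 Ω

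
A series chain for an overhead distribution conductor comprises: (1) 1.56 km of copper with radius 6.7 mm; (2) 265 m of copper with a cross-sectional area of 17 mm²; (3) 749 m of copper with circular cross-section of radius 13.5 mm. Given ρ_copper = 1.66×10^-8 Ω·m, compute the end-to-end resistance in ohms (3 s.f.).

Seg 1: A = πr² = π(6.7000e-03 m)² = 1.410e-04 m²
R_1 = (1.66×10^-8)(1560)/(1.410e-04) = 0.1836 Ω
Seg 2: A = 17 mm² = 1.700e-05 m²
R_2 = (1.66×10^-8)(265)/(1.700e-05) = 0.2588 Ω
Seg 3: A = πr² = π(1.3500e-02 m)² = 5.726e-04 m²
R_3 = (1.66×10^-8)(749)/(5.726e-04) = 0.02172 Ω
R_total = R_1 + R_2 + R_3 = 0.464 Ω

0.464 Ω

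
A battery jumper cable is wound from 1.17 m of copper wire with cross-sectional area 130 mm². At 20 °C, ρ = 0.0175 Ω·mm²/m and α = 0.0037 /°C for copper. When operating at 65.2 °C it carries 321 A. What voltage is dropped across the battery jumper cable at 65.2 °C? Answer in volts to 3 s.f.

ρ = 0.0175 Ω·mm²/m = 1.75×10^-8 Ω·m
A = 130 mm² = 1.300e-04 m²
R₍20₎ = ρL/A = (1.75×10^-8)(1.17)/(1.300e-04) = 1.575×10^-4 Ω
R₍65.2₎ = R₍20₎(1 + αΔT) = 1.575×10^-4 × (1 + 0.0037×45.2) = 1.838×10^-4 Ω
V = IR = 321 × 1.838×10^-4 = 0.0590 V

0.0590 V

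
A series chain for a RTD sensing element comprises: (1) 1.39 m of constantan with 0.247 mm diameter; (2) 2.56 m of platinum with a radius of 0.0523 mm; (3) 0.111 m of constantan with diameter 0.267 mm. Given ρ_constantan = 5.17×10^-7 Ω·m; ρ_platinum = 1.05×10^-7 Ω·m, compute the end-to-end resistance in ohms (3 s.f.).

47.3 Ω

Seg 1: A = π(d/2)² = π(1.2350e-04 m)² = 4.792e-08 m²
R_1 = (5.17×10^-7)(1.39)/(4.792e-08) = 15 Ω
Seg 2: A = πr² = π(5.2300e-05 m)² = 8.593e-09 m²
R_2 = (1.05×10^-7)(2.56)/(8.593e-09) = 31.28 Ω
Seg 3: A = π(d/2)² = π(1.3350e-04 m)² = 5.599e-08 m²
R_3 = (5.17×10^-7)(0.111)/(5.599e-08) = 1.025 Ω
R_total = R_1 + R_2 + R_3 = 47.3 Ω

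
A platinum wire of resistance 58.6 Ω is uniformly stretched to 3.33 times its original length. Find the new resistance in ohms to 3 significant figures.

650 Ω

Volume constant ⇒ A' = A/k with k = 3.33. R' = ρ(kL)/(A/k) = k²R.
R' = 11.09 × 58.6 = 650 Ω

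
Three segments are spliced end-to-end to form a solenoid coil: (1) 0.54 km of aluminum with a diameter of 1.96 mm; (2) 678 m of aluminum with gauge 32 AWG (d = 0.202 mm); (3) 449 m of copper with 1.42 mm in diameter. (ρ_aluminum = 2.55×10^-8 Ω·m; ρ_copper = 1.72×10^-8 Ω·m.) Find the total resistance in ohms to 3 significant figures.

549 Ω

Seg 1: A = π(d/2)² = π(9.8000e-04 m)² = 3.017e-06 m²
R_1 = (2.55×10^-8)(540)/(3.017e-06) = 4.564 Ω
Seg 2: A = π(0.202/2 mm)² = π(1.0100e-04 m)² = 3.205e-08 m²
R_2 = (2.55×10^-8)(678)/(3.205e-08) = 539.5 Ω
Seg 3: A = π(d/2)² = π(7.1000e-04 m)² = 1.584e-06 m²
R_3 = (1.72×10^-8)(449)/(1.584e-06) = 4.876 Ω
R_total = R_1 + R_2 + R_3 = 549 Ω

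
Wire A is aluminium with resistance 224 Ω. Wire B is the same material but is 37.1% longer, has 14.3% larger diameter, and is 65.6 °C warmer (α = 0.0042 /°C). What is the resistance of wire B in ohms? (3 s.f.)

300 Ω

R ∝ ρL/d² with ρ ∝ (1+αΔT), so R_B/R_A = (1 + 37.1/100) × (1 + 14.3/100)⁻² × (1 + 0.0042×65.6)
= 1.371 × 0.7654 × 1.276 = 1.339
R_B = 1.339 × 224 = 300 Ω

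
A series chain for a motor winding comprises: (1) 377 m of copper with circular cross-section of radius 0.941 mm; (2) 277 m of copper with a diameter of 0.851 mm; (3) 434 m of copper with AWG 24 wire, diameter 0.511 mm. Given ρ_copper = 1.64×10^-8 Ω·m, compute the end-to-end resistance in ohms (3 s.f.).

44.9 Ω

Seg 1: A = πr² = π(9.4100e-04 m)² = 2.782e-06 m²
R_1 = (1.64×10^-8)(377)/(2.782e-06) = 2.223 Ω
Seg 2: A = π(d/2)² = π(4.2550e-04 m)² = 5.688e-07 m²
R_2 = (1.64×10^-8)(277)/(5.688e-07) = 7.987 Ω
Seg 3: A = π(0.511/2 mm)² = π(2.5550e-04 m)² = 2.051e-07 m²
R_3 = (1.64×10^-8)(434)/(2.051e-07) = 34.71 Ω
R_total = R_1 + R_2 + R_3 = 44.9 Ω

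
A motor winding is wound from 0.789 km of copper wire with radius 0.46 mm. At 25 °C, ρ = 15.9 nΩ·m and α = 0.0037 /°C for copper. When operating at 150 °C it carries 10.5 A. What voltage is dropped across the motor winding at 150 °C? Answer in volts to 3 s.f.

ρ = 15.9 nΩ·m = 1.59×10^-8 Ω·m
A = πr² = π(4.6000e-04 m)² = 6.648e-07 m²
R₍25₎ = ρL/A = (1.59×10^-8)(789)/(6.648e-07) = 18.87 Ω
R₍150₎ = R₍25₎(1 + αΔT) = 18.87 × (1 + 0.0037×125) = 27.6 Ω
V = IR = 10.5 × 27.6 = 290 V

290 V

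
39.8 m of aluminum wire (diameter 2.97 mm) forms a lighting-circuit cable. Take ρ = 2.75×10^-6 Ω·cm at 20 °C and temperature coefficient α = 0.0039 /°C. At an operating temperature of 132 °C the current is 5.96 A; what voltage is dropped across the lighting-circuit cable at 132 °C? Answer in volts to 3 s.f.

1.35 V

ρ = 2.75×10^-6 Ω·cm = 2.75×10^-8 Ω·m
A = π(d/2)² = π(1.4850e-03 m)² = 6.928e-06 m²
R₍20₎ = ρL/A = (2.75×10^-8)(39.8)/(6.928e-06) = 0.158 Ω
R₍132₎ = R₍20₎(1 + αΔT) = 0.158 × (1 + 0.0039×112) = 0.227 Ω
V = IR = 5.96 × 0.227 = 1.35 V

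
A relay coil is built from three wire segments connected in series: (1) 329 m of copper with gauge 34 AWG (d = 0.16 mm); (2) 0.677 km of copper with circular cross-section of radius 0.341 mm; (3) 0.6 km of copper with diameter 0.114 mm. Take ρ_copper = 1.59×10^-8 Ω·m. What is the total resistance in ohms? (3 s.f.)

Seg 1: A = π(0.16/2 mm)² = π(8.0000e-05 m)² = 2.011e-08 m²
R_1 = (1.59×10^-8)(329)/(2.011e-08) = 260.2 Ω
Seg 2: A = πr² = π(3.4100e-04 m)² = 3.653e-07 m²
R_2 = (1.59×10^-8)(677)/(3.653e-07) = 29.47 Ω
Seg 3: A = π(d/2)² = π(5.7000e-05 m)² = 1.021e-08 m²
R_3 = (1.59×10^-8)(600)/(1.021e-08) = 934.6 Ω
R_total = R_1 + R_2 + R_3 = 1220 Ω

1220 Ω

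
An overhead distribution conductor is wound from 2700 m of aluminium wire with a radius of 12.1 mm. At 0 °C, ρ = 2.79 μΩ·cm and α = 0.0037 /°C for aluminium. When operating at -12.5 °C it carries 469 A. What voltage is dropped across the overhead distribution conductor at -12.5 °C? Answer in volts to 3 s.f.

73.3 V

ρ = 2.79 μΩ·cm = 2.79×10^-8 Ω·m
A = πr² = π(1.2100e-02 m)² = 4.600e-04 m²
R₍0₎ = ρL/A = (2.79×10^-8)(2700)/(4.600e-04) = 0.1638 Ω
R₍-12.5₎ = R₍0₎(1 + αΔT) = 0.1638 × (1 + 0.0037×-12.5) = 0.1562 Ω
V = IR = 469 × 0.1562 = 73.3 V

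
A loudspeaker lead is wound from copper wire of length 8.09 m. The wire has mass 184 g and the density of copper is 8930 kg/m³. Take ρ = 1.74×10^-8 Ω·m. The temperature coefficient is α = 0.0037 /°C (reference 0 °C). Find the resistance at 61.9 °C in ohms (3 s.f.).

A = m/(density·L) = 0.184/(8930×8.09) = 2.5469e-06 m²
R = ρL/A = (1.74×10^-8)(8.09)/(2.5469e-06) = 0.05527 Ω
R(61.9 °C) = 0.05527 × (1 + 0.0037×61.9) = 0.0679 Ω

0.0679 Ω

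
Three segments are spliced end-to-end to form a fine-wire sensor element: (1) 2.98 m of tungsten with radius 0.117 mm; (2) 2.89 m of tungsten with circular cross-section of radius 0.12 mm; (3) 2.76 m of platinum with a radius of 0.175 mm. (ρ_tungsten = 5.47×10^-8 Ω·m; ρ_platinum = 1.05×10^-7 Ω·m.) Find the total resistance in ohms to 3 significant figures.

Seg 1: A = πr² = π(1.1700e-04 m)² = 4.301e-08 m²
R_1 = (5.47×10^-8)(2.98)/(4.301e-08) = 3.79 Ω
Seg 2: A = πr² = π(1.2000e-04 m)² = 4.524e-08 m²
R_2 = (5.47×10^-8)(2.89)/(4.524e-08) = 3.494 Ω
Seg 3: A = πr² = π(1.7500e-04 m)² = 9.621e-08 m²
R_3 = (1.05×10^-7)(2.76)/(9.621e-08) = 3.012 Ω
R_total = R_1 + R_2 + R_3 = 10.3 Ω

10.3 Ω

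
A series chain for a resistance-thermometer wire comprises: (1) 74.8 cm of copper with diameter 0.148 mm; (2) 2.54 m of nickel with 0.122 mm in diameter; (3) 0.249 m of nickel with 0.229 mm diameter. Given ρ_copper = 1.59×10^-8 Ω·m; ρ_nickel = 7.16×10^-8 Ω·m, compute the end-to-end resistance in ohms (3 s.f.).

16.7 Ω

Seg 1: A = π(d/2)² = π(7.4000e-05 m)² = 1.720e-08 m²
R_1 = (1.59×10^-8)(0.748)/(1.720e-08) = 0.6913 Ω
Seg 2: A = π(d/2)² = π(6.1000e-05 m)² = 1.169e-08 m²
R_2 = (7.16×10^-8)(2.54)/(1.169e-08) = 15.56 Ω
Seg 3: A = π(d/2)² = π(1.1450e-04 m)² = 4.119e-08 m²
R_3 = (7.16×10^-8)(0.249)/(4.119e-08) = 0.4329 Ω
R_total = R_1 + R_2 + R_3 = 16.7 Ω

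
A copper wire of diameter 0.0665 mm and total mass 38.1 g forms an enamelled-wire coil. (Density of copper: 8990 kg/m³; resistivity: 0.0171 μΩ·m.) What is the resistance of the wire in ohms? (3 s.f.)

ρ = 0.0171 μΩ·m = 1.71×10^-8 Ω·m
A = π(d/2)² = π(3.3250e-05 m)² = 3.4732e-09 m²
L = m/(density·A) = 0.0381/(8990×3.4732e-09) = 1220 m
R = ρL/A = (1.71×10^-8)(1220)/(3.4732e-09) = 6010 Ω

6010 Ω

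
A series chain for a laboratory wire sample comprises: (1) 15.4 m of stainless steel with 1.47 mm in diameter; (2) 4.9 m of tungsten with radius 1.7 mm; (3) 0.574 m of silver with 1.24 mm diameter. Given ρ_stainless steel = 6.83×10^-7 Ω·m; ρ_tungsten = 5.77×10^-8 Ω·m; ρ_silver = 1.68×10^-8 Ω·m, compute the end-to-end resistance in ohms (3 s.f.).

Seg 1: A = π(d/2)² = π(7.3500e-04 m)² = 1.697e-06 m²
R_1 = (6.83×10^-7)(15.4)/(1.697e-06) = 6.198 Ω
Seg 2: A = πr² = π(1.7000e-03 m)² = 9.079e-06 m²
R_2 = (5.77×10^-8)(4.9)/(9.079e-06) = 0.03114 Ω
Seg 3: A = π(d/2)² = π(6.2000e-04 m)² = 1.208e-06 m²
R_3 = (1.68×10^-8)(0.574)/(1.208e-06) = 0.007985 Ω
R_total = R_1 + R_2 + R_3 = 6.24 Ω

6.24 Ω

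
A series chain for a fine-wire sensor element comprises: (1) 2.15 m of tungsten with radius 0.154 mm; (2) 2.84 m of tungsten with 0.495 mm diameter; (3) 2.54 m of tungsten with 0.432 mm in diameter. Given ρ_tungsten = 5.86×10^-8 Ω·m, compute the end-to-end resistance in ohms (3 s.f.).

3.57 Ω

Seg 1: A = πr² = π(1.5400e-04 m)² = 7.451e-08 m²
R_1 = (5.86×10^-8)(2.15)/(7.451e-08) = 1.691 Ω
Seg 2: A = π(d/2)² = π(2.4750e-04 m)² = 1.924e-07 m²
R_2 = (5.86×10^-8)(2.84)/(1.924e-07) = 0.8648 Ω
Seg 3: A = π(d/2)² = π(2.1600e-04 m)² = 1.466e-07 m²
R_3 = (5.86×10^-8)(2.54)/(1.466e-07) = 1.015 Ω
R_total = R_1 + R_2 + R_3 = 3.57 Ω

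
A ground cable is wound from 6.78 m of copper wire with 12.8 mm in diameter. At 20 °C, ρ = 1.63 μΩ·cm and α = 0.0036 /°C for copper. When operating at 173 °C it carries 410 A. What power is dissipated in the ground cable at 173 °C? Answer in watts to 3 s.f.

ρ = 1.63 μΩ·cm = 1.63×10^-8 Ω·m
A = π(d/2)² = π(6.4000e-03 m)² = 1.287e-04 m²
R₍20₎ = ρL/A = (1.63×10^-8)(6.78)/(1.287e-04) = 8.588×10^-4 Ω
R₍173₎ = R₍20₎(1 + αΔT) = 8.588×10^-4 × (1 + 0.0036×153) = 0.001332 Ω
P = I²R = (410)² × 0.001332 = 224 W

224 W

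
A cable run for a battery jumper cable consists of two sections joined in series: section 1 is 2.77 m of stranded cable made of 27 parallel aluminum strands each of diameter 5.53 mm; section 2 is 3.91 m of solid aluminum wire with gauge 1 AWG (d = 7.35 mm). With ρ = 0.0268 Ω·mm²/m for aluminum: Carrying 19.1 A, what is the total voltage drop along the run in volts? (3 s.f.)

0.0494 V

ρ = 0.0268 Ω·mm²/m = 2.68×10^-8 Ω·m
Section 1: A_strand = π(2.7650e-03)² = 2.402e-05 m²; R₁ = ρL/(N·A_s) = (2.68×10^-8)(2.77)/(27×2.402e-05) = 1.145×10^-4 Ω
Section 2: A = π(7.35/2 mm)² = π(3.6750e-03 m)² = 4.243e-05 m²
R₂ = (2.68×10^-8)(3.91)/(4.243e-05) = 0.00247 Ω
R = R₁ + R₂ = 0.002584 Ω
V = IR = 19.1 × 0.002584 = 0.0494 V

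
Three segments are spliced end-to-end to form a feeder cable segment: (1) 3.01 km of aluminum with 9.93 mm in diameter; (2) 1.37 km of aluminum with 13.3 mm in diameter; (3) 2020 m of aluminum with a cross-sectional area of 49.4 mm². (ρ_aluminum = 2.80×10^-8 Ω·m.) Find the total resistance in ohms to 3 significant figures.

Seg 1: A = π(d/2)² = π(4.9650e-03 m)² = 7.744e-05 m²
R_1 = (2.80×10^-8)(3010)/(7.744e-05) = 1.088 Ω
Seg 2: A = π(d/2)² = π(6.6500e-03 m)² = 1.389e-04 m²
R_2 = (2.80×10^-8)(1370)/(1.389e-04) = 0.2761 Ω
Seg 3: A = 49.4 mm² = 4.940e-05 m²
R_3 = (2.80×10^-8)(2020)/(4.940e-05) = 1.145 Ω
R_total = R_1 + R_2 + R_3 = 2.51 Ω

2.51 Ω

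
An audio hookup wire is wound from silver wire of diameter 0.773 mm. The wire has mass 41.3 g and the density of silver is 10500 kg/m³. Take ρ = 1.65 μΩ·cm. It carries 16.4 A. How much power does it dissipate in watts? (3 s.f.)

79.3 W

ρ = 1.65 μΩ·cm = 1.65×10^-8 Ω·m
A = π(d/2)² = π(3.8650e-04 m)² = 4.6930e-07 m²
L = m/(density·A) = 0.0413/(10500×4.6930e-07) = 8.381 m
R = ρL/A = (1.65×10^-8)(8.381)/(4.6930e-07) = 0.2947 Ω
P = I²R = (16.4)² × 0.2947 = 79.3 W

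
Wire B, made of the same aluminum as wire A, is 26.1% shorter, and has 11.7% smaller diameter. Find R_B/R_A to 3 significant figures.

R ∝ L/d², so R_B/R_A = (1 − 26.1/100) × (1 − 11.7/100)⁻²
= 0.739 × 1.283 = 0.948

0.948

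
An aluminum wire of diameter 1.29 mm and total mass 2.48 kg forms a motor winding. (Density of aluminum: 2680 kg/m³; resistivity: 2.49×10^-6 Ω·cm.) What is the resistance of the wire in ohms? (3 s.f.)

13.5 Ω

ρ = 2.49×10^-6 Ω·cm = 2.49×10^-8 Ω·m
A = π(d/2)² = π(6.4500e-04 m)² = 1.3070e-06 m²
L = m/(density·A) = 2.48/(2680×1.3070e-06) = 708 m
R = ρL/A = (2.49×10^-8)(708)/(1.3070e-06) = 13.5 Ω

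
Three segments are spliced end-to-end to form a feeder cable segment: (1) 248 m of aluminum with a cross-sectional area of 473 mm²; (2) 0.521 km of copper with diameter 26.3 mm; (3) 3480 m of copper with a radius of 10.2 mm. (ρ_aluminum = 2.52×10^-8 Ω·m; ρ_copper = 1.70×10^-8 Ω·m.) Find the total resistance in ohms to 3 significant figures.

Seg 1: A = 473 mm² = 4.730e-04 m²
R_1 = (2.52×10^-8)(248)/(4.730e-04) = 0.01321 Ω
Seg 2: A = π(d/2)² = π(1.3150e-02 m)² = 5.433e-04 m²
R_2 = (1.70×10^-8)(521)/(5.433e-04) = 0.0163 Ω
Seg 3: A = πr² = π(1.0200e-02 m)² = 3.269e-04 m²
R_3 = (1.70×10^-8)(3480)/(3.269e-04) = 0.181 Ω
R_total = R_1 + R_2 + R_3 = 0.211 Ω

0.211 Ω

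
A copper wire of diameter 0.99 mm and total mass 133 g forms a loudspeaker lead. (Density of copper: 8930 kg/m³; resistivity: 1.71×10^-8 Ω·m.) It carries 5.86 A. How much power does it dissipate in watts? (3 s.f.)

A = π(d/2)² = π(4.9500e-04 m)² = 7.6977e-07 m²
L = m/(density·A) = 0.133/(8930×7.6977e-07) = 19.35 m
R = ρL/A = (1.71×10^-8)(19.35)/(7.6977e-07) = 0.4298 Ω
P = I²R = (5.86)² × 0.4298 = 14.8 W

14.8 W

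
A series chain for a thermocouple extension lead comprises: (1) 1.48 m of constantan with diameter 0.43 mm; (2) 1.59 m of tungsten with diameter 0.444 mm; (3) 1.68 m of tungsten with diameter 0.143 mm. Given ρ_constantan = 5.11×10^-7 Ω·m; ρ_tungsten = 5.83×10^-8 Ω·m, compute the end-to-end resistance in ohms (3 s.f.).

11.9 Ω

Seg 1: A = π(d/2)² = π(2.1500e-04 m)² = 1.452e-07 m²
R_1 = (5.11×10^-7)(1.48)/(1.452e-07) = 5.208 Ω
Seg 2: A = π(d/2)² = π(2.2200e-04 m)² = 1.548e-07 m²
R_2 = (5.83×10^-8)(1.59)/(1.548e-07) = 0.5987 Ω
Seg 3: A = π(d/2)² = π(7.1500e-05 m)² = 1.606e-08 m²
R_3 = (5.83×10^-8)(1.68)/(1.606e-08) = 6.098 Ω
R_total = R_1 + R_2 + R_3 = 11.9 Ω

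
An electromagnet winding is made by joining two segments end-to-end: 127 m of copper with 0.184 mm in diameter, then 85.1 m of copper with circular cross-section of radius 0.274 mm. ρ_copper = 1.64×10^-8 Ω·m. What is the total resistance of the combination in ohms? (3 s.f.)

Segment 1: A = π(d/2)² = π(9.2000e-05 m)² = 2.659e-08 m²
R₁ = ρL/A = (1.64×10^-8)(127)/(2.659e-08) = 78.33 Ω
Segment 2: A = πr² = π(2.7400e-04 m)² = 2.359e-07 m²
R₂ = (1.64×10^-8)(85.1)/(2.359e-07) = 5.917 Ω
R = R₁ + R₂ = 84.2 Ω

84.2 Ω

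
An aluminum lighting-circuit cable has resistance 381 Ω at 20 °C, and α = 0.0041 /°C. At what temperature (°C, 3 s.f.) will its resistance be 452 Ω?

65.5 °C

R = R₀(1 + α(T − T₀)) ⇒ T = T₀ + (R/R₀ − 1)/α
T = 20 + (452/381 − 1)/0.0041 = 20 + (0.1864)/0.0041 = 65.5 °C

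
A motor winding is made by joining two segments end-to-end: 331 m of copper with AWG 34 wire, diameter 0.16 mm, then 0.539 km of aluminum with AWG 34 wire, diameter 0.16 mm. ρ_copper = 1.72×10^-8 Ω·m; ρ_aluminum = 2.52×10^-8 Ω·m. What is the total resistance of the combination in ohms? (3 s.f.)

Segment 1: A = π(0.16/2 mm)² = π(8.0000e-05 m)² = 2.011e-08 m²
R₁ = ρL/A = (1.72×10^-8)(331)/(2.011e-08) = 283.2 Ω
R₂ = (2.52×10^-8)(539)/(2.011e-08) = 675.6 Ω
R = R₁ + R₂ = 959 Ω

959 Ω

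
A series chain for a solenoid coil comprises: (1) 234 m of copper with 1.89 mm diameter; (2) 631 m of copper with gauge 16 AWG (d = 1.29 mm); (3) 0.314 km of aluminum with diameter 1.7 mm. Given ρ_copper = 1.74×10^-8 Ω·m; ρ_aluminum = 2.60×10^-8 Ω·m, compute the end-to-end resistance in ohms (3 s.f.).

13.4 Ω

Seg 1: A = π(d/2)² = π(9.4500e-04 m)² = 2.806e-06 m²
R_1 = (1.74×10^-8)(234)/(2.806e-06) = 1.451 Ω
Seg 2: A = π(1.29/2 mm)² = π(6.4500e-04 m)² = 1.307e-06 m²
R_2 = (1.74×10^-8)(631)/(1.307e-06) = 8.401 Ω
Seg 3: A = π(d/2)² = π(8.5000e-04 m)² = 2.270e-06 m²
R_3 = (2.60×10^-8)(314)/(2.270e-06) = 3.597 Ω
R_total = R_1 + R_2 + R_3 = 13.4 Ω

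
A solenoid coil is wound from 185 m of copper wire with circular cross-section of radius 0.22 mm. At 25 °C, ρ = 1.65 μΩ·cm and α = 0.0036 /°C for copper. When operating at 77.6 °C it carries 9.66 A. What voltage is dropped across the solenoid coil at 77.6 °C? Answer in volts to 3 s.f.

ρ = 1.65 μΩ·cm = 1.65×10^-8 Ω·m
A = πr² = π(2.2000e-04 m)² = 1.521e-07 m²
R₍25₎ = ρL/A = (1.65×10^-8)(185)/(1.521e-07) = 20.08 Ω
R₍77.6₎ = R₍25₎(1 + αΔT) = 20.08 × (1 + 0.0036×52.6) = 23.88 Ω
V = IR = 9.66 × 23.88 = 231 V

231 V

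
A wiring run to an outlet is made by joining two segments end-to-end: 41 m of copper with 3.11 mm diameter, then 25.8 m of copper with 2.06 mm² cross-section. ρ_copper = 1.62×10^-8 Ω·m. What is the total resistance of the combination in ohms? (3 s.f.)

Segment 1: A = π(d/2)² = π(1.5550e-03 m)² = 7.596e-06 m²
R₁ = ρL/A = (1.62×10^-8)(41)/(7.596e-06) = 0.08744 Ω
Segment 2: A = 2.06 mm² = 2.060e-06 m²
R₂ = (1.62×10^-8)(25.8)/(2.060e-06) = 0.2029 Ω
R = R₁ + R₂ = 0.290 Ω

0.290 Ω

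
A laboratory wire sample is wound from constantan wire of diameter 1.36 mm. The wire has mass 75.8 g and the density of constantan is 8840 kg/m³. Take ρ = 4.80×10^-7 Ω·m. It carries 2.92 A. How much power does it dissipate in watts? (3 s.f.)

16.6 W

A = π(d/2)² = π(6.8000e-04 m)² = 1.4527e-06 m²
L = m/(density·A) = 0.0758/(8840×1.4527e-06) = 5.903 m
R = ρL/A = (4.80×10^-7)(5.903)/(1.4527e-06) = 1.95 Ω
P = I²R = (2.92)² × 1.95 = 16.6 W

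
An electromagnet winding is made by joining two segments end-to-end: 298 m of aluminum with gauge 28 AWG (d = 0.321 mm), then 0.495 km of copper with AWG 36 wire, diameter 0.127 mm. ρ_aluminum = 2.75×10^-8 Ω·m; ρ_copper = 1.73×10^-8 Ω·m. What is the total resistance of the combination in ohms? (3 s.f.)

777 Ω

Segment 1: A = π(0.321/2 mm)² = π(1.6050e-04 m)² = 8.093e-08 m²
R₁ = ρL/A = (2.75×10^-8)(298)/(8.093e-08) = 101.3 Ω
Segment 2: A = π(0.127/2 mm)² = π(6.3500e-05 m)² = 1.267e-08 m²
R₂ = (1.73×10^-8)(495)/(1.267e-08) = 676 Ω
R = R₁ + R₂ = 777 Ω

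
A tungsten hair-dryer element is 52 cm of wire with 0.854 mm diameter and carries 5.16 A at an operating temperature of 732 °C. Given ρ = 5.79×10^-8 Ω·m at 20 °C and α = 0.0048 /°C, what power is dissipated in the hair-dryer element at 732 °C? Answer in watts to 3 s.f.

6.18 W

A = π(d/2)² = π(4.2700e-04 m)² = 5.728e-07 m²
R₍20₎ = ρL/A = (5.79×10^-8)(0.52)/(5.728e-07) = 0.05256 Ω
R₍732₎ = R₍20₎(1 + αΔT) = 0.05256 × (1 + 0.0048×712) = 0.2322 Ω
P = I²R = (5.16)² × 0.2322 = 6.18 W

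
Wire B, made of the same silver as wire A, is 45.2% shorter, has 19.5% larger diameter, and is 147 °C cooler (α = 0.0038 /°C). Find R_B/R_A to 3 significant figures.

0.169

R ∝ ρL/d² with ρ ∝ (1+αΔT), so R_B/R_A = (1 − 45.2/100) × (1 + 19.5/100)⁻² × (1 − 0.0038×147)
= 0.548 × 0.7003 × 0.4414 = 0.169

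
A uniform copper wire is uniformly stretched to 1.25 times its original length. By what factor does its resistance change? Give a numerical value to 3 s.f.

1.56

Volume constant ⇒ A' = A/k with k = 1.25. R' = ρ(kL)/(A/k) = k²R.
Factor = 1.56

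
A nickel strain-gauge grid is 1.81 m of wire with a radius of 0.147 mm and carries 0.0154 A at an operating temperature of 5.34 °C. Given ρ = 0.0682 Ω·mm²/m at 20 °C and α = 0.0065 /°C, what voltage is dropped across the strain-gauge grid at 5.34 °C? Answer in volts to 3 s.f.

ρ = 0.0682 Ω·mm²/m = 6.82×10^-8 Ω·m
A = πr² = π(1.4700e-04 m)² = 6.789e-08 m²
R₍20₎ = ρL/A = (6.82×10^-8)(1.81)/(6.789e-08) = 1.818 Ω
R₍5.34₎ = R₍20₎(1 + αΔT) = 1.818 × (1 + 0.0065×-14.7) = 1.645 Ω
V = IR = 0.0154 × 1.645 = 0.0253 V

0.0253 V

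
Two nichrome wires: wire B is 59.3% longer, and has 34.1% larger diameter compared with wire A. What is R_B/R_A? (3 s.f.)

0.886

R ∝ L/d², so R_B/R_A = (1 + 59.3/100) × (1 + 34.1/100)⁻²
= 1.593 × 0.5561 = 0.886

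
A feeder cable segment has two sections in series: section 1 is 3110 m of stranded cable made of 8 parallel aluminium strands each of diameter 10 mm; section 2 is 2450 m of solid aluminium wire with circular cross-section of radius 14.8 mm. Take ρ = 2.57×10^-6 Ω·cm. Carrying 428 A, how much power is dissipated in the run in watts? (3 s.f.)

40100 W

ρ = 2.57×10^-6 Ω·cm = 2.57×10^-8 Ω·m
Section 1: A_strand = π(5.0000e-03)² = 7.854e-05 m²; R₁ = ρL/(N·A_s) = (2.57×10^-8)(3110)/(8×7.854e-05) = 0.1272 Ω
Section 2: A = πr² = π(1.4800e-02 m)² = 6.881e-04 m²
R₂ = (2.57×10^-8)(2450)/(6.881e-04) = 0.0915 Ω
R = R₁ + R₂ = 0.2187 Ω
P = I²R = (428)² × 0.2187 = 40100 W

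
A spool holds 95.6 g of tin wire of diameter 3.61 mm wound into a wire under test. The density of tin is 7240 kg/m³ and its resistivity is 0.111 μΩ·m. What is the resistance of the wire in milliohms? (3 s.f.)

ρ = 0.111 μΩ·m = 1.11×10^-7 Ω·m
A = π(d/2)² = π(1.8050e-03 m)² = 1.0235e-05 m²
L = m/(density·A) = 0.0956/(7240×1.0235e-05) = 1.29 m
R = ρL/A = (1.11×10^-7)(1.29)/(1.0235e-05) = 14.0 mΩ

14.0 mΩ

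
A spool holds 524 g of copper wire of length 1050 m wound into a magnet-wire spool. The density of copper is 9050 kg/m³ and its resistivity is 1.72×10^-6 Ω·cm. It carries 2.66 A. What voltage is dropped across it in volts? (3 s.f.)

871 V

ρ = 1.72×10^-6 Ω·cm = 1.72×10^-8 Ω·m
A = m/(density·L) = 0.524/(9050×1050) = 5.5143e-08 m²
R = ρL/A = (1.72×10^-8)(1050)/(5.5143e-08) = 327.5 Ω
V = IR = 2.66 × 327.5 = 871 V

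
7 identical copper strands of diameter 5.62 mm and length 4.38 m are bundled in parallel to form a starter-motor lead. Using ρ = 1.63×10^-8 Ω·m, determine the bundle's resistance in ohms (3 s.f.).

A_strand = π(2.8100e-03 m)² = 2.481e-05 m²
R_strand = ρL/A = (1.63×10^-8)(4.38)/(2.481e-05) = 0.002878 Ω
R_total = R_strand/N = 0.002878/7 = 4.11×10^-4 Ω

4.11×10^-4 Ω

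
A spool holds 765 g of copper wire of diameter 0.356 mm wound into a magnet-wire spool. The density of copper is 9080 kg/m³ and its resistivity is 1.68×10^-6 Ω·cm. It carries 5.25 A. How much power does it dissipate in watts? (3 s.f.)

ρ = 1.68×10^-6 Ω·cm = 1.68×10^-8 Ω·m
A = π(d/2)² = π(1.7800e-04 m)² = 9.9538e-08 m²
L = m/(density·A) = 0.765/(9080×9.9538e-08) = 846.4 m
R = ρL/A = (1.68×10^-8)(846.4)/(9.9538e-08) = 142.9 Ω
P = I²R = (5.25)² × 142.9 = 3940 W

3940 W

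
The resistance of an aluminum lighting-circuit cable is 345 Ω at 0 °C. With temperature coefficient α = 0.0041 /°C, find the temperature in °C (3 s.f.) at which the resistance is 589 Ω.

172 °C

R = R₀(1 + α(T − T₀)) ⇒ T = T₀ + (R/R₀ − 1)/α
T = 0 + (589/345 − 1)/0.0041 = 0 + (0.7072)/0.0041 = 172 °C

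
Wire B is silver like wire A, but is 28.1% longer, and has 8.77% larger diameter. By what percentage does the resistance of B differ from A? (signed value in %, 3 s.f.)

R ∝ L/d², so R_B/R_A = (1 + 28.1/100) × (1 + 8.77/100)⁻²
= 1.281 × 0.8452 = 1.083
(R_B − R_A)/R_A = 1.083 − 1 = 8.28%

8.28%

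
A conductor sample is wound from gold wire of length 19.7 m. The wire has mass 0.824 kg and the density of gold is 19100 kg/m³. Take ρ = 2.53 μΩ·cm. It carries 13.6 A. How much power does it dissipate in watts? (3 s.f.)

42.1 W

ρ = 2.53 μΩ·cm = 2.53×10^-8 Ω·m
A = m/(density·L) = 0.824/(19100×19.7) = 2.1899e-06 m²
R = ρL/A = (2.53×10^-8)(19.7)/(2.1899e-06) = 0.2276 Ω
P = I²R = (13.6)² × 0.2276 = 42.1 W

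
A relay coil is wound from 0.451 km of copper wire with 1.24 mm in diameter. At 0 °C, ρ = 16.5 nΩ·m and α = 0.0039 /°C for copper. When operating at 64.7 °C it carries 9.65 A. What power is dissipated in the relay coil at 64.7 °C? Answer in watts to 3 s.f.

719 W

ρ = 16.5 nΩ·m = 1.65×10^-8 Ω·m
A = π(d/2)² = π(6.2000e-04 m)² = 1.208e-06 m²
R₍0₎ = ρL/A = (1.65×10^-8)(451)/(1.208e-06) = 6.162 Ω
R₍64.7₎ = R₍0₎(1 + αΔT) = 6.162 × (1 + 0.0039×64.7) = 7.717 Ω
P = I²R = (9.65)² × 7.717 = 719 W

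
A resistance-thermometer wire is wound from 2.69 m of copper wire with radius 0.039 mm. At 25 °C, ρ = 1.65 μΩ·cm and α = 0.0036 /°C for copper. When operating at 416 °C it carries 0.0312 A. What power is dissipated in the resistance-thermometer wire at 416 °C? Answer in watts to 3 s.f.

0.0218 W

ρ = 1.65 μΩ·cm = 1.65×10^-8 Ω·m
A = πr² = π(3.9000e-05 m)² = 4.778e-09 m²
R₍25₎ = ρL/A = (1.65×10^-8)(2.69)/(4.778e-09) = 9.289 Ω
R₍416₎ = R₍25₎(1 + αΔT) = 9.289 × (1 + 0.0036×391) = 22.36 Ω
P = I²R = (0.0312)² × 22.36 = 0.0218 W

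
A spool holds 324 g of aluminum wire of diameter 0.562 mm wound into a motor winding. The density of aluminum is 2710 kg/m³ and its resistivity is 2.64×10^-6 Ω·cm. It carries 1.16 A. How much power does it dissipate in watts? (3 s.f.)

ρ = 2.64×10^-6 Ω·cm = 2.64×10^-8 Ω·m
A = π(d/2)² = π(2.8100e-04 m)² = 2.4806e-07 m²
L = m/(density·A) = 0.324/(2710×2.4806e-07) = 482 m
R = ρL/A = (2.64×10^-8)(482)/(2.4806e-07) = 51.29 Ω
P = I²R = (1.16)² × 51.29 = 69.0 W

69.0 W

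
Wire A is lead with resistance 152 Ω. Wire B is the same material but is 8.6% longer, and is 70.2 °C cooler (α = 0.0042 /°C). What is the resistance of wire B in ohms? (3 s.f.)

R ∝ ρL/d² with ρ ∝ (1+αΔT), so R_B/R_A = (1 + 8.6/100) × (1 − 0.0042×70.2)
= 1.086 × 0.7052 = 0.7658
R_B = 0.7658 × 152 = 116 Ω

116 Ω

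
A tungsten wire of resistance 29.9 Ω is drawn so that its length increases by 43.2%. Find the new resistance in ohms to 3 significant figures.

k = 1 + 43.2/100 = 1.432; volume constant ⇒ A' = A/k, so R' = k²R.
R' = 2.051 × 29.9 = 61.3 Ω

61.3 Ω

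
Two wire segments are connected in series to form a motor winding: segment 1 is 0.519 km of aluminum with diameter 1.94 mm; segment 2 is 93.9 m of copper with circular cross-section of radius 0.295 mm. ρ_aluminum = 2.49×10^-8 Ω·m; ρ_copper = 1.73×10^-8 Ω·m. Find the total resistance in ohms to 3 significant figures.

Segment 1: A = π(d/2)² = π(9.7000e-04 m)² = 2.956e-06 m²
R₁ = ρL/A = (2.49×10^-8)(519)/(2.956e-06) = 4.372 Ω
Segment 2: A = πr² = π(2.9500e-04 m)² = 2.734e-07 m²
R₂ = (1.73×10^-8)(93.9)/(2.734e-07) = 5.942 Ω
R = R₁ + R₂ = 10.3 Ω

10.3 Ω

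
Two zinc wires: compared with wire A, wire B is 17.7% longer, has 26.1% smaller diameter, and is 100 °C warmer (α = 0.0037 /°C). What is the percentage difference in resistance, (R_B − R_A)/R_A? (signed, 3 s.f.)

195%

R ∝ ρL/d² with ρ ∝ (1+αΔT), so R_B/R_A = (1 + 17.7/100) × (1 − 26.1/100)⁻² × (1 + 0.0037×100)
= 1.177 × 1.831 × 1.37 = 2.953
(R_B − R_A)/R_A = 2.953 − 1 = 195%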